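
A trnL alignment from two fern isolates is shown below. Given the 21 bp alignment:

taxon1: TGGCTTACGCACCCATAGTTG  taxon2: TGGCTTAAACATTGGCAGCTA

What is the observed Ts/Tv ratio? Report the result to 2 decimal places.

Transitions are A↔G and C↔T; transversions are all other mismatches.
Transitions: 7. Transversions: 2.
R = 7/2 = 3.50.

3.50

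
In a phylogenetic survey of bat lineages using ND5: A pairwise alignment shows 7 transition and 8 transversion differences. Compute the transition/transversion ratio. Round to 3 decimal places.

R = 7/8 = 0.875.

0.875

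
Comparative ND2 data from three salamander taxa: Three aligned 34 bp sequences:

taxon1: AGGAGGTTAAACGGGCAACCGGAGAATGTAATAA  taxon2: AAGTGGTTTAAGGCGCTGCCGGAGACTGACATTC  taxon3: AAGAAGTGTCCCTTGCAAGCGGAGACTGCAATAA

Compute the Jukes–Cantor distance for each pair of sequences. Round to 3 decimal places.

taxon1–taxon2: 12/34 sites differ → p ≈ 0.352941, d = −0.75 ln(1 − 0.470588) = 0.476991 ≈ 0.477.
taxon1–taxon3: 11/34 sites differ → p ≈ 0.323529, d = −0.75 ln(1 − 0.431372) = 0.423397 ≈ 0.423.
taxon2–taxon3: 15/34 sites differ → p ≈ 0.441176, d = −0.75 ln(1 − 0.588235) = 0.665477 ≈ 0.665.

d(taxon1,taxon2) = 0.477, d(taxon1,taxon3) = 0.423, d(taxon2,taxon3) = 0.665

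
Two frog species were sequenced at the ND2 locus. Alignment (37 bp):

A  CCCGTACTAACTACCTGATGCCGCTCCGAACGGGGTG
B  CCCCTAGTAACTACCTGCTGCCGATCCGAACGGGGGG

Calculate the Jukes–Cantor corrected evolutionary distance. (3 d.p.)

0.149

The sequences differ at 5 of 37 sites (4, 7, 18, 24, 36), so p = 5/37 ≈ 0.135135.
d = −(3/4) ln(1 − 4p/3) = −0.75 ln(1 − 0.18018) = −0.75 ln(0.81982)
  = −0.75 × (-0.198670) = 0.149003 substitutions/site.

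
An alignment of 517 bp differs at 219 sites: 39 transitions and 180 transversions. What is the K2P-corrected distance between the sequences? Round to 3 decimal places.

0.644

P = 39/517 ≈ 0.075435 and Q = 180/517 ≈ 0.348162.
Under the Kimura two-parameter model, d = −½ ln(1 − 2P − Q) − ¼ ln(1 − 2Q).
1 − 2P − Q = 0.500968, giving −½ ln(0.500968) = 0.345607.
1 − 2Q = 0.303676, giving −¼ ln(0.303676) = 0.297948.
d = 0.345607 + 0.297948 = 0.643555.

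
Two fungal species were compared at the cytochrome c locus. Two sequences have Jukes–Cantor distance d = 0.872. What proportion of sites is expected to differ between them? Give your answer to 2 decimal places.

0.52

p = (3/4)(1 − e^(−4d/3)) = 0.75 × (1 − e^(-1.162667)) = 0.75 × (1 − 0.312651) = 0.515512.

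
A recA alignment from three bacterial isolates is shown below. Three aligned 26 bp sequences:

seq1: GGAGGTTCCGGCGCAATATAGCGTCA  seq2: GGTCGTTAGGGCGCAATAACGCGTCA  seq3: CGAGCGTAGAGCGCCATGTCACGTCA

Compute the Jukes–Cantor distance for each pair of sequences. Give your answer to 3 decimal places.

seq1–seq2: 6/26 sites differ → p ≈ 0.230769, d = −0.75 ln(1 − 0.307692) = 0.275793 ≈ 0.276.
seq1–seq3: 10/26 sites differ → p ≈ 0.384615, d = −0.75 ln(1 − 0.51282) = 0.539341 ≈ 0.539.
seq2–seq3: 10/26 sites differ → p ≈ 0.384615, d = −0.75 ln(1 − 0.51282) = 0.539341 ≈ 0.539.

d(seq1,seq2) = 0.276, d(seq1,seq3) = 0.539, d(seq2,seq3) = 0.539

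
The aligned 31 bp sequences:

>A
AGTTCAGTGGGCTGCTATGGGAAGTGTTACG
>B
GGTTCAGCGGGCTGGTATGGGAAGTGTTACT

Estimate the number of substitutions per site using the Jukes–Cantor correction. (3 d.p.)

0.142

The sequences differ at 4 of 31 sites (1, 8, 15, 31), so p = 4/31 ≈ 0.129032.
d = −(3/4) ln(1 − 4p/3) = −0.75 ln(1 − 0.172043) = −0.75 ln(0.827957)
  = −0.75 × (-0.188794) = 0.141596 substitutions/site.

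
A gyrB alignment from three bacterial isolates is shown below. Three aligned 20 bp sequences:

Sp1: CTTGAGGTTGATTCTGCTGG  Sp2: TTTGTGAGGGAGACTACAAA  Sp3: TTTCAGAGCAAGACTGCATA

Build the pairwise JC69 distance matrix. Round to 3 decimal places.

d(Sp1,Sp2) = 0.991, d(Sp1,Sp3) = 0.991, d(Sp2,Sp3) = 0.383

Sp1–Sp2: 11/20 sites differ → p = 0.55, d = −0.75 ln(1 − 0.733333) = 0.991316 ≈ 0.991.
Sp1–Sp3: 11/20 sites differ → p = 0.55, d = −0.75 ln(1 − 0.733333) = 0.991316 ≈ 0.991.
Sp2–Sp3: 6/20 sites differ → p = 0.3, d = −0.75 ln(1 − 0.4) = 0.383119 ≈ 0.383.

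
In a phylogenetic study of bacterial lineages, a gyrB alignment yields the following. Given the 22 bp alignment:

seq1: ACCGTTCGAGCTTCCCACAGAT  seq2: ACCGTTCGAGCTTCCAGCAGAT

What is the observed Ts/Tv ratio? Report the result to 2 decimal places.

Transitions are A↔G and C↔T; transversions are all other mismatches.
Transitions: 1. Transversions: 1.
R = 1/1 = 1.00.

1.00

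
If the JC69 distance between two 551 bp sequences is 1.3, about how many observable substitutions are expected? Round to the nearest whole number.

340

Invert JC69: p = (3/4)(1 − e^(−4d/3)) = 0.75 × (1 − e^(-1.733333)) = 0.75 × (1 − 0.176695) = 0.617479.
Expected differing sites = pL ≈ 0.617479 × 551 = 340.230929 ≈ 340.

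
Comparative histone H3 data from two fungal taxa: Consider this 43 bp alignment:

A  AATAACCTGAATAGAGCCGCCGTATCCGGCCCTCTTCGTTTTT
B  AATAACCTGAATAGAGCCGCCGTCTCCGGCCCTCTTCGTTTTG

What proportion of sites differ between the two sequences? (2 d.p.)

The sequences differ at 2 of 43 positions (sites 24, 43).
p = 2/43 = 0.046511… ≈ 0.05 (to 2 d.p.).

0.05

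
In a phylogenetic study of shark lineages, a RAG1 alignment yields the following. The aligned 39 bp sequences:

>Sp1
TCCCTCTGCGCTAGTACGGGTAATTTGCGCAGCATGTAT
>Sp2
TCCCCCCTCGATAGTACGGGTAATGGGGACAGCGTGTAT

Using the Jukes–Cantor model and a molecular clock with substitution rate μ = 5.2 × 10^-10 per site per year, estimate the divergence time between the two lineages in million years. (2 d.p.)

The sequences differ at 9 of 39 sites (5, 7, 8, 11, 25, 26, 28, 29, 34), so p = 9/39 ≈ 0.230769.
d = −(3/4) ln(1 − 4p/3) = −0.75 ln(1 − 0.307692) = −0.75 ln(0.692308)
  = −0.75 × (-0.367724) = 0.275793 substitutions/site.
Under a molecular clock d = 2μt, so t = d/(2μ) = 0.275793 / (2 × 5.2 × 10^-10) = 265.19 million years.

265.19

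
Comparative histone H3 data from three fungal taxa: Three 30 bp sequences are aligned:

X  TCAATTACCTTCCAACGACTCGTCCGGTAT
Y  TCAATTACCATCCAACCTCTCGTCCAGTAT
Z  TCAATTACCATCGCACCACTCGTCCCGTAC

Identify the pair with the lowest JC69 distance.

X and Y

X–Y: 4/30 differ, p = 0.133, d = 0.147.
X–Z: 6/30 differ, p = 0.200, d = 0.233.
Y–Z: 5/30 differ, p = 0.167, d = 0.188.
The smallest distance is between X and Y.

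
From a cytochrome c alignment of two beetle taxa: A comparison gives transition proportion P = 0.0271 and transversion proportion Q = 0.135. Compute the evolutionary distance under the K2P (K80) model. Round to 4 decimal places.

Under the Kimura two-parameter model, d = −½ ln(1 − 2P − Q) − ¼ ln(1 − 2Q).
1 − 2P − Q = 0.8108, giving −½ ln(0.8108) = 0.104867.
1 − 2Q = 0.73, giving −¼ ln(0.73) = 0.078678.
d = 0.104867 + 0.078678 = 0.183545.

0.1835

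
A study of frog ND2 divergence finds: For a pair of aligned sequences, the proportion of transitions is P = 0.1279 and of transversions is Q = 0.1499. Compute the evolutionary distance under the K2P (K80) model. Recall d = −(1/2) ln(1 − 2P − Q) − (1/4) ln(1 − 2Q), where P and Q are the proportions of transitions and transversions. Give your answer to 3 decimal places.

0.349

Under the Kimura two-parameter model, d = −½ ln(1 − 2P − Q) − ¼ ln(1 − 2Q).
1 − 2P − Q = 0.5943, giving −½ ln(0.5943) = 0.260186.
1 − 2Q = 0.7002, giving −¼ ln(0.7002) = 0.089097.
d = 0.260186 + 0.089097 = 0.349283.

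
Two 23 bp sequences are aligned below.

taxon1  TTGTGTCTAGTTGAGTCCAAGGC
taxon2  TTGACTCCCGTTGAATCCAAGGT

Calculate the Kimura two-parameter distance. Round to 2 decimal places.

0.32

Of 23 sites, 3 differences are transitions and 3 are transversions, so P = 3/23 ≈ 0.130435 and Q = 3/23 ≈ 0.130435.
Under the Kimura two-parameter model, d = −½ ln(1 − 2P − Q) − ¼ ln(1 − 2Q).
1 − 2P − Q = 0.608695, giving −½ ln(0.608695) = 0.248219.
1 − 2Q = 0.73913, giving −¼ ln(0.73913) = 0.075570.
d = 0.248219 + 0.075570 = 0.323789.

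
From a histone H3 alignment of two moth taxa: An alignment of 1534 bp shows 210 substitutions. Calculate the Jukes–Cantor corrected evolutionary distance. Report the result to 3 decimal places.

p = 210/1534 ≈ 0.136897.
d = −(3/4) ln(1 − 4p/3) = −0.75 ln(1 − 0.182529) = −0.75 ln(0.817471)
  = −0.75 × (-0.201540) = 0.151155 substitutions/site.

0.151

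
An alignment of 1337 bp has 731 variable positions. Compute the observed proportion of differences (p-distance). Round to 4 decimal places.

0.5467

p = 731/1337 = 0.546746… ≈ 0.5467 (to 4 d.p.).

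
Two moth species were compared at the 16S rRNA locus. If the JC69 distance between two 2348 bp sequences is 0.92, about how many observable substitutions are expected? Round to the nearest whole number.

1245

Invert JC69: p = (3/4)(1 − e^(−4d/3)) = 0.75 × (1 − e^(-1.226667)) = 0.75 × (1 − 0.293268) = 0.530049.
Expected differing sites = pL ≈ 0.530049 × 2348 = 1244.555052 ≈ 1245.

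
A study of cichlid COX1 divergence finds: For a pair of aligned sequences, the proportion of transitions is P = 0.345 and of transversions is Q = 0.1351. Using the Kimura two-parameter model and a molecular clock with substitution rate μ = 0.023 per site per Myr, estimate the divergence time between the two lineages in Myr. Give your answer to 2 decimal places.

20.66

Under the Kimura two-parameter model, d = −½ ln(1 − 2P − Q) − ¼ ln(1 − 2Q).
1 − 2P − Q = 0.1749, giving −½ ln(0.1749) = 0.871770.
1 − 2Q = 0.7298, giving −¼ ln(0.7298) = 0.078746.
d = 0.871770 + 0.078746 = 0.950516.
Under a molecular clock d = 2μt, so t = d/(2μ) = 0.950516 / (2 × 0.023) = 20.66 Myr.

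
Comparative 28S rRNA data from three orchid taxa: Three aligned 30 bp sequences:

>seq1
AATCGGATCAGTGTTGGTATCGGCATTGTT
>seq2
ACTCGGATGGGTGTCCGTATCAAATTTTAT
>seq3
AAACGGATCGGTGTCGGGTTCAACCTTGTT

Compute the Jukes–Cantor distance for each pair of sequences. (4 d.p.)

d(seq1,seq2) = 0.5034, d(seq1,seq3) = 0.3295, d(seq2,seq3) = 0.4408

seq1–seq2: 11/30 sites differ → p ≈ 0.366667, d = −0.75 ln(1 − 0.488889) = 0.503376 ≈ 0.5034.
seq1–seq3: 8/30 sites differ → p ≈ 0.266667, d = −0.75 ln(1 − 0.355556) = 0.329526 ≈ 0.3295.
seq2–seq3: 10/30 sites differ → p ≈ 0.333333, d = −0.75 ln(1 − 0.444444) = 0.440839 ≈ 0.4408.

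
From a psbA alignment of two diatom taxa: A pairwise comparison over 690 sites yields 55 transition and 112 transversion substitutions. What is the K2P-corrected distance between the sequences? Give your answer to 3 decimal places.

0.292

P = 55/690 ≈ 0.07971 and Q = 112/690 ≈ 0.162319.
Under the Kimura two-parameter model, d = −½ ln(1 − 2P − Q) − ¼ ln(1 − 2Q).
1 − 2P − Q = 0.678261, giving −½ ln(0.678261) = 0.194112.
1 − 2Q = 0.675362, giving −¼ ln(0.675362) = 0.098127.
d = 0.194112 + 0.098127 = 0.292239.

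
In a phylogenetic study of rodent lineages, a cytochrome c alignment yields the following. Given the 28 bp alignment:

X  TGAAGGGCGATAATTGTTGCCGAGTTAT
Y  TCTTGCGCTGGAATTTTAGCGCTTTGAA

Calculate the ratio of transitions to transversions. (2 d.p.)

Transitions are A↔G and C↔T; transversions are all other mismatches.
Transitions: 1. Transversions: 14.
R = 1/14 = 0.071428… ≈ 0.07 (to 2 d.p.).

0.07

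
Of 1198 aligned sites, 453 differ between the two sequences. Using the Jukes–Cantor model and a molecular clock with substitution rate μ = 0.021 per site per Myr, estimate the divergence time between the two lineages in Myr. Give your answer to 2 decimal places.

p = 453/1198 ≈ 0.37813.
d = −(3/4) ln(1 − 4p/3) = −0.75 ln(1 − 0.504173) = −0.75 ln(0.495827)
  = −0.75 × (-0.701528) = 0.526146 substitutions/site.
Under a molecular clock d = 2μt, so t = d/(2μ) = 0.526146 / (2 × 0.021) = 12.53 Myr.

12.53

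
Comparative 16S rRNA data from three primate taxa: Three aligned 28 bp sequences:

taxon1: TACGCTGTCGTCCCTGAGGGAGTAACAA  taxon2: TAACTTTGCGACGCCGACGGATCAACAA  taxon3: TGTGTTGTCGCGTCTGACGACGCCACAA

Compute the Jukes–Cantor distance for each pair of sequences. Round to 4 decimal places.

d(taxon1,taxon2) = 0.5565, d(taxon1,taxon3) = 0.5565, d(taxon2,taxon3) = 0.7238

taxon1–taxon2: 11/28 sites differ → p ≈ 0.392857, d = −0.75 ln(1 − 0.523809) = 0.556452 ≈ 0.5565.
taxon1–taxon3: 11/28 sites differ → p ≈ 0.392857, d = −0.75 ln(1 − 0.523809) = 0.556452 ≈ 0.5565.
taxon2–taxon3: 13/28 sites differ → p ≈ 0.464286, d = −0.75 ln(1 − 0.619048) = 0.723811 ≈ 0.7238.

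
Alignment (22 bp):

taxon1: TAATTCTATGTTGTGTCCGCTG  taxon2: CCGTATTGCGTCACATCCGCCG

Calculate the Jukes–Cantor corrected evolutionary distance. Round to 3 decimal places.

0.974

The sequences differ at 12 of 22 sites, so p = 12/22 ≈ 0.545455.
d = −(3/4) ln(1 − 4p/3) = −0.75 ln(1 − 0.727273) = −0.75 ln(0.272727)
  = −0.75 × (-1.299284) = 0.974463 substitutions/site.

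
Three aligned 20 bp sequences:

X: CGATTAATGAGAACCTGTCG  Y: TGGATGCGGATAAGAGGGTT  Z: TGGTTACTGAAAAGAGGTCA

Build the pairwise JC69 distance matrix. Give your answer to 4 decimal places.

d(X,Y) = 1.5112, d(X,Z) = 0.5716, d(Y,Z) = 0.4715

X–Y: 13/20 sites differ → p = 0.65, d = −0.75 ln(1 − 0.866667) = 1.511179 ≈ 1.5112.
X–Z: 8/20 sites differ → p = 0.4, d = −0.75 ln(1 − 0.533333) = 0.571605 ≈ 0.5716.
Y–Z: 7/20 sites differ → p = 0.35, d = −0.75 ln(1 − 0.466667) = 0.471457 ≈ 0.4715.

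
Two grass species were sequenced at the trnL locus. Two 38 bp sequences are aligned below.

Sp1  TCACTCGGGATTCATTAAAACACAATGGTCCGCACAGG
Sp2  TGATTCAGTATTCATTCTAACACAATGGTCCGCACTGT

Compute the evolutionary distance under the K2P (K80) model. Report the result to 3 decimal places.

Of 38 sites, 2 differences are transitions and 6 are transversions, so P = 2/38 ≈ 0.052632 and Q = 6/38 ≈ 0.157895.
Under the Kimura two-parameter model, d = −½ ln(1 − 2P − Q) − ¼ ln(1 − 2Q).
1 − 2P − Q = 0.736841, giving −½ ln(0.736841) = 0.152692.
1 − 2Q = 0.68421, giving −¼ ln(0.68421) = 0.094873.
d = 0.152692 + 0.094873 = 0.247565.

0.248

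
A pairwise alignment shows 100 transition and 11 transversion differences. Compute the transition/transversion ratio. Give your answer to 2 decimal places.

9.09

R = 100/11 = 9.090909… ≈ 9.09 (to 2 d.p.).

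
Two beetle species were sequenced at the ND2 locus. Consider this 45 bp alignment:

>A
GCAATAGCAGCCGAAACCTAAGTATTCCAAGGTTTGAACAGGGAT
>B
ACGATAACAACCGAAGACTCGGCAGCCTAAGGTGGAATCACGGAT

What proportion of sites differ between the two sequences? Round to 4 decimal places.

0.3778

The sequences differ at 17 of 45 positions.
p = 17/45 = 0.377777… ≈ 0.3778 (to 4 d.p.).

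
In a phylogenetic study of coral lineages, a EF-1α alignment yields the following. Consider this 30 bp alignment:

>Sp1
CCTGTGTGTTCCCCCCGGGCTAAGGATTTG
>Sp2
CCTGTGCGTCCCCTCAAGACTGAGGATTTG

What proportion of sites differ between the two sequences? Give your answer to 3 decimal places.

0.233

The sequences differ at 7 of 30 positions (sites 7, 10, 14, 16, 17, 19, 22).
p = 7/30 = 0.233333… ≈ 0.233 (to 3 d.p.).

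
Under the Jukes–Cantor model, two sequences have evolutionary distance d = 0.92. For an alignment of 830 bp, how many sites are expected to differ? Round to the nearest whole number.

Invert JC69: p = (3/4)(1 − e^(−4d/3)) = 0.75 × (1 − e^(-1.226667)) = 0.75 × (1 − 0.293268) = 0.530049.
Expected differing sites = pL ≈ 0.530049 × 830 = 439.94067 ≈ 440.

440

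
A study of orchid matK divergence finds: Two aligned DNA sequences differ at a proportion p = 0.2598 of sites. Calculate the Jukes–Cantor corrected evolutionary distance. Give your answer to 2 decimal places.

0.32

d = −(3/4) ln(1 − 4p/3) = −0.75 ln(1 − 0.3464) = −0.75 ln(0.6536)
  = −0.75 × (-0.425260) = 0.318945 substitutions/site.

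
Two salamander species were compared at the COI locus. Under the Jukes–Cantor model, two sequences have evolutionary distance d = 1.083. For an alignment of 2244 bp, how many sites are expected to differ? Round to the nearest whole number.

1286

Invert JC69: p = (3/4)(1 − e^(−4d/3)) = 0.75 × (1 − e^(-1.444)) = 0.75 × (1 − 0.235982) = 0.573014.
Expected differing sites = pL ≈ 0.573014 × 2244 = 1285.843416 ≈ 1286.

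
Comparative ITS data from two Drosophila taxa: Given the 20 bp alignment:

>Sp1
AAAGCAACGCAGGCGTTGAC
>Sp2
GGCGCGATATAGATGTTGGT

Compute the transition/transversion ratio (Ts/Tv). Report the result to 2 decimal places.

Transitions are A↔G and C↔T; transversions are all other mismatches.
Transitions: 10. Transversions: 1.
R = 10/1 = 10.00.

10.00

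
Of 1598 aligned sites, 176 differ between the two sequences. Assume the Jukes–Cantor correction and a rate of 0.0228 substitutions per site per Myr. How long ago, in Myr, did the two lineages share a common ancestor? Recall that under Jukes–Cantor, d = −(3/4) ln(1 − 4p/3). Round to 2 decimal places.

p = 176/1598 ≈ 0.110138.
d = −(3/4) ln(1 − 4p/3) = −0.75 ln(1 − 0.146851) = −0.75 ln(0.853149)
  = −0.75 × (-0.158821) = 0.119116 substitutions/site.
Under a molecular clock d = 2μt, so t = d/(2μ) = 0.119116 / (2 × 0.0228) = 2.61 Myr.

2.61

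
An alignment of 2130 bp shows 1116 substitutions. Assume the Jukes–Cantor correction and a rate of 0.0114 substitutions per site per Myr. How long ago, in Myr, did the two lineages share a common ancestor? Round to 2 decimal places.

39.45

p = 1116/2130 ≈ 0.523944.
d = −(3/4) ln(1 − 4p/3) = −0.75 ln(1 − 0.698592) = −0.75 ln(0.301408)
  = −0.75 × (-1.199290) = 0.899468 substitutions/site.
Under a molecular clock d = 2μt, so t = d/(2μ) = 0.899468 / (2 × 0.0114) = 39.45 Myr.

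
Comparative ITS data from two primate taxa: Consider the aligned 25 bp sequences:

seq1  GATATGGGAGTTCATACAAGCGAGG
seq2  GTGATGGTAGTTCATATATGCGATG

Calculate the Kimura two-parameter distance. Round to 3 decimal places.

0.292

Of 25 sites, 1 differences are transitions and 5 are transversions, so P = 1/25 = 0.04 and Q = 5/25 = 0.2.
Under the Kimura two-parameter model, d = −½ ln(1 − 2P − Q) − ¼ ln(1 − 2Q).
1 − 2P − Q = 0.72, giving −½ ln(0.72) = 0.164252.
1 − 2Q = 0.6, giving −¼ ln(0.6) = 0.127706.
d = 0.164252 + 0.127706 = 0.291958.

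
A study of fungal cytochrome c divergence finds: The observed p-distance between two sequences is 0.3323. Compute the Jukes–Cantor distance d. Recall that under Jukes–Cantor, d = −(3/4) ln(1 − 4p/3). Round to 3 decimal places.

0.439

d = −(3/4) ln(1 − 4p/3) = −0.75 ln(1 − 0.443067) = −0.75 ln(0.556933)
  = −0.75 × (-0.585310) = 0.438983 substitutions/site.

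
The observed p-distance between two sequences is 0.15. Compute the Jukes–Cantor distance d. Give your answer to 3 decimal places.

d = −(3/4) ln(1 − 4p/3) = −0.75 ln(1 − 0.2) = −0.75 ln(0.8)
  = −0.75 × (-0.223144) = 0.167358 substitutions/site.

0.167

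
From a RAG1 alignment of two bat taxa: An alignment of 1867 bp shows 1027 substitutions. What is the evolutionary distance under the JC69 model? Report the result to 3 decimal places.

p = 1027/1867 ≈ 0.55008.
d = −(3/4) ln(1 − 4p/3) = −0.75 ln(1 − 0.73344) = −0.75 ln(0.26656)
  = −0.75 × (-1.322156) = 0.991617 substitutions/site.

0.992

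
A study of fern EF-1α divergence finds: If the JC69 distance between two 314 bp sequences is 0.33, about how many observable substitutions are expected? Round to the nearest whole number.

84

Invert JC69: p = (3/4)(1 − e^(−4d/3)) = 0.75 × (1 − e^(-0.44)) = 0.75 × (1 − 0.644036) = 0.266973.
Expected differing sites = pL ≈ 0.266973 × 314 = 83.829522 ≈ 84.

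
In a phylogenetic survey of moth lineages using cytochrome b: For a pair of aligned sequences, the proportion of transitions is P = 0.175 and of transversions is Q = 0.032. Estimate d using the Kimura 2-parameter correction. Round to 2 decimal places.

0.26

Under the Kimura two-parameter model, d = −½ ln(1 − 2P − Q) − ¼ ln(1 − 2Q).
1 − 2P − Q = 0.618, giving −½ ln(0.618) = 0.240633.
1 − 2Q = 0.936, giving −¼ ln(0.936) = 0.016535.
d = 0.240633 + 0.016535 = 0.257168.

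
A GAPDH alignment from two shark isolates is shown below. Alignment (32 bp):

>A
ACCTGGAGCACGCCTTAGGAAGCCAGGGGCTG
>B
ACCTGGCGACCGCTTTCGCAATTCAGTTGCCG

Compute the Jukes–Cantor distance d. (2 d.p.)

The sequences differ at 11 of 32 sites, so p = 11/32 = 0.34375.
d = −(3/4) ln(1 − 4p/3) = −0.75 ln(1 − 0.458333) = −0.75 ln(0.541667)
  = −0.75 × (-0.613104) = 0.459828 substitutions/site.

0.46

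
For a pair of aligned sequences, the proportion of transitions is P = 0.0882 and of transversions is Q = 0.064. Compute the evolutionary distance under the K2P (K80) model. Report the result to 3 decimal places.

Under the Kimura two-parameter model, d = −½ ln(1 − 2P − Q) − ¼ ln(1 − 2Q).
1 − 2P − Q = 0.7596, giving −½ ln(0.7596) = 0.137482.
1 − 2Q = 0.872, giving −¼ ln(0.872) = 0.034241.
d = 0.137482 + 0.034241 = 0.171723.

0.172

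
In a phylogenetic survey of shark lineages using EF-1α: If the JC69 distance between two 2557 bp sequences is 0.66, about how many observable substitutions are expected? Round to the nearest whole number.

Invert JC69: p = (3/4)(1 − e^(−4d/3)) = 0.75 × (1 − e^(-0.88)) = 0.75 × (1 − 0.414783) = 0.438913.
Expected differing sites = pL ≈ 0.438913 × 2557 = 1122.300541 ≈ 1122.

1122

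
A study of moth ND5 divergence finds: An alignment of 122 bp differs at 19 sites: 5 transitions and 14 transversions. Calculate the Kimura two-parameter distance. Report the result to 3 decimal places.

P = 5/122 ≈ 0.040984 and Q = 14/122 ≈ 0.114754.
Under the Kimura two-parameter model, d = −½ ln(1 − 2P − Q) − ¼ ln(1 − 2Q).
1 − 2P − Q = 0.803278, giving −½ ln(0.803278) = 0.109527.
1 − 2Q = 0.770492, giving −¼ ln(0.770492) = 0.065182.
d = 0.109527 + 0.065182 = 0.174709.

0.175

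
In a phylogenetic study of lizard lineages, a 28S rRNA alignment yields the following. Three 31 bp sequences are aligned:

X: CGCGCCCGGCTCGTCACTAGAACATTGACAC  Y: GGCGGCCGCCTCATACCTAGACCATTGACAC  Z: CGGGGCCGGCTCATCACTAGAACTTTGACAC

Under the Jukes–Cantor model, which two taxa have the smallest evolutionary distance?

X–Y: 7/31 differ, p = 0.226, d = 0.269.
X–Z: 4/31 differ, p = 0.129, d = 0.142.
Y–Z: 7/31 differ, p = 0.226, d = 0.269.
The smallest distance is between X and Z.

X and Z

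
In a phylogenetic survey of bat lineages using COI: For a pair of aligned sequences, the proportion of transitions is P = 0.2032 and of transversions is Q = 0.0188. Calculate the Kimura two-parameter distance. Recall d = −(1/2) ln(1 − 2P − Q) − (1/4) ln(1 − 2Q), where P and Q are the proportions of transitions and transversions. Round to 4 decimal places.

0.2864

Under the Kimura two-parameter model, d = −½ ln(1 − 2P − Q) − ¼ ln(1 − 2Q).
1 − 2P − Q = 0.5748, giving −½ ln(0.5748) = 0.276867.
1 − 2Q = 0.9624, giving −¼ ln(0.9624) = 0.009581.
d = 0.276867 + 0.009581 = 0.286448.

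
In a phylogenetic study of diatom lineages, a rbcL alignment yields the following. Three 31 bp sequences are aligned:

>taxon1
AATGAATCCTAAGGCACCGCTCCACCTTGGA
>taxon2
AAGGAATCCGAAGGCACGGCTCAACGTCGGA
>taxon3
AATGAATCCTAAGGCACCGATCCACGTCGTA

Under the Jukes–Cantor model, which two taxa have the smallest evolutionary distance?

taxon1–taxon2: 6/31 differ, p = 0.194, d = 0.224.
taxon1–taxon3: 4/31 differ, p = 0.129, d = 0.142.
taxon2–taxon3: 6/31 differ, p = 0.194, d = 0.224.
The smallest distance is between taxon1 and taxon3.

taxon1 and taxon3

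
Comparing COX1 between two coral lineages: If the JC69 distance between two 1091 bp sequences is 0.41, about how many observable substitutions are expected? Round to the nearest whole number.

Invert JC69: p = (3/4)(1 − e^(−4d/3)) = 0.75 × (1 − e^(-0.546667)) = 0.75 × (1 − 0.578876) = 0.315843.
Expected differing sites = pL ≈ 0.315843 × 1091 = 344.584713 ≈ 345.

345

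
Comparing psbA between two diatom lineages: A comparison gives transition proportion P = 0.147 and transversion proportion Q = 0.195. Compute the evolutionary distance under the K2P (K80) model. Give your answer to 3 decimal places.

Under the Kimura two-parameter model, d = −½ ln(1 − 2P − Q) − ¼ ln(1 − 2Q).
1 − 2P − Q = 0.511, giving −½ ln(0.511) = 0.335693.
1 − 2Q = 0.61, giving −¼ ln(0.61) = 0.123574.
d = 0.335693 + 0.123574 = 0.459267.

0.459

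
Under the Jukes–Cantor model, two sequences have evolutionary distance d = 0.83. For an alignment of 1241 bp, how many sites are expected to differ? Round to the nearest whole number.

623

Invert JC69: p = (3/4)(1 − e^(−4d/3)) = 0.75 × (1 − e^(-1.106667)) = 0.75 × (1 − 0.330659) = 0.502006.
Expected differing sites = pL ≈ 0.502006 × 1241 = 622.989446 ≈ 623.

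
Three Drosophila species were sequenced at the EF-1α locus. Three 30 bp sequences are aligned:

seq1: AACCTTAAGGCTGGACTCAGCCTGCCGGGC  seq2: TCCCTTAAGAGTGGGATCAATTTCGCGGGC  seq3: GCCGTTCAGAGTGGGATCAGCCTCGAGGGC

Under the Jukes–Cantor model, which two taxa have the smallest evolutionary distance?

seq2 and seq3

seq1–seq2: 11/30 differ, p = 0.367, d = 0.503.
seq1–seq3: 11/30 differ, p = 0.367, d = 0.503.
seq2–seq3: 7/30 differ, p = 0.233, d = 0.280.
The smallest distance is between seq2 and seq3.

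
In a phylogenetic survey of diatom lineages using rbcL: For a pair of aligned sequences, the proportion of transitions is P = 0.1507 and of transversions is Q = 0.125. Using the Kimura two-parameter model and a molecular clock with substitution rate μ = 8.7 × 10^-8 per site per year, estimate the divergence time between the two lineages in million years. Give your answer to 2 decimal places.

Under the Kimura two-parameter model, d = −½ ln(1 − 2P − Q) − ¼ ln(1 − 2Q).
1 − 2P − Q = 0.5736, giving −½ ln(0.5736) = 0.277911.
1 − 2Q = 0.75, giving −¼ ln(0.75) = 0.071921.
d = 0.277911 + 0.071921 = 0.349832.
Under a molecular clock d = 2μt, so t = d/(2μ) = 0.349832 / (2 × 8.7 × 10^-8) = 2.01 million years.

2.01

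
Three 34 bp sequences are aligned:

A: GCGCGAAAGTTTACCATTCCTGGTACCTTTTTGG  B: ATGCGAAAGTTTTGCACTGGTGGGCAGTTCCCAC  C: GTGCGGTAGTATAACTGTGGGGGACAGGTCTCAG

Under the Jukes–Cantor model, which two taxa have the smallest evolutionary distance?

B and C

A–B: 16/34 differ, p = 0.471, d = 0.741.
A–C: 18/34 differ, p = 0.529, d = 0.918.
B–C: 13/34 differ, p = 0.382, d = 0.535.
The smallest distance is between B and C.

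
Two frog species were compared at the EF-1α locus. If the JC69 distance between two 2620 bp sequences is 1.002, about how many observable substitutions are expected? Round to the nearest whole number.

1448

Invert JC69: p = (3/4)(1 − e^(−4d/3)) = 0.75 × (1 − e^(-1.336)) = 0.75 × (1 − 0.262895) = 0.552829.
Expected differing sites = pL ≈ 0.552829 × 2620 = 1448.41198 ≈ 1448.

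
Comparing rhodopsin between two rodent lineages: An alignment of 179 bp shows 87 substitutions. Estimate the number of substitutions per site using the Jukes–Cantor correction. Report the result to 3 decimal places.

0.783

p = 87/179 ≈ 0.486034.
d = −(3/4) ln(1 − 4p/3) = −0.75 ln(1 − 0.648045) = −0.75 ln(0.351955)
  = −0.75 × (-1.044252) = 0.783189 substitutions/site.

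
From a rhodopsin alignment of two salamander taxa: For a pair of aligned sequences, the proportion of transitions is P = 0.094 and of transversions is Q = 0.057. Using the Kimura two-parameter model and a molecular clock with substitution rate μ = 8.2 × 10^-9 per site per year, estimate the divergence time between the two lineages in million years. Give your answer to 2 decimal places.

10.41

Under the Kimura two-parameter model, d = −½ ln(1 − 2P − Q) − ¼ ln(1 − 2Q).
1 − 2P − Q = 0.755, giving −½ ln(0.755) = 0.140519.
1 − 2Q = 0.886, giving −¼ ln(0.886) = 0.030260.
d = 0.140519 + 0.030260 = 0.170779.
Under a molecular clock d = 2μt, so t = d/(2μ) = 0.170779 / (2 × 8.2 × 10^-9) = 10.41 million years.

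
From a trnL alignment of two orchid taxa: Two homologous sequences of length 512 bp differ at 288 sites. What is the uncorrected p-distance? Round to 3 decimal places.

p = 288/512 = 0.5625 ≈ 0.563 (to 3 d.p.).

0.563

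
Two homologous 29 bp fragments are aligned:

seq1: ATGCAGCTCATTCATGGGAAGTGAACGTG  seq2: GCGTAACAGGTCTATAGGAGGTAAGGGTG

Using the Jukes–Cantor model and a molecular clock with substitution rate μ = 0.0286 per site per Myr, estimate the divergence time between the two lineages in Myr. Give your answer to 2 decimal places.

The sequences differ at 14 of 29 sites, so p = 14/29 ≈ 0.482759.
d = −(3/4) ln(1 − 4p/3) = −0.75 ln(1 − 0.643679) = −0.75 ln(0.356321)
  = −0.75 × (-1.031923) = 0.773942 substitutions/site.
Under a molecular clock d = 2μt, so t = d/(2μ) = 0.773942 / (2 × 0.0286) = 13.53 Myr.

13.53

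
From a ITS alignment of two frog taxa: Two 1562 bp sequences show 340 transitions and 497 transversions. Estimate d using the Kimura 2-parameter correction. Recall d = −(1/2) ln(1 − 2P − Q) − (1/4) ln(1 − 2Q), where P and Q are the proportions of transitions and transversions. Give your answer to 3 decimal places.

P = 340/1562 ≈ 0.21767 and Q = 497/1562 ≈ 0.318182.
Under the Kimura two-parameter model, d = −½ ln(1 − 2P − Q) − ¼ ln(1 − 2Q).
1 − 2P − Q = 0.246478, giving −½ ln(0.246478) = 0.700241.
1 − 2Q = 0.363636, giving −¼ ln(0.363636) = 0.252900.
d = 0.700241 + 0.252900 = 0.953141.

0.953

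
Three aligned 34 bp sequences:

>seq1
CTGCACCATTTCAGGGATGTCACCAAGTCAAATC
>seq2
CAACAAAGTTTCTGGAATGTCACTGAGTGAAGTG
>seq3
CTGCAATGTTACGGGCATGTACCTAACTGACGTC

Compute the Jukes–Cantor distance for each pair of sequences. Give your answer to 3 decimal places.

seq1–seq2: 12/34 sites differ → p ≈ 0.352941, d = −0.75 ln(1 − 0.470588) = 0.476991 ≈ 0.477.
seq1–seq3: 13/34 sites differ → p ≈ 0.382353, d = −0.75 ln(1 − 0.509804) = 0.534712 ≈ 0.535.
seq2–seq3: 12/34 sites differ → p ≈ 0.352941, d = −0.75 ln(1 − 0.470588) = 0.476991 ≈ 0.477.

d(seq1,seq2) = 0.477, d(seq1,seq3) = 0.535, d(seq2,seq3) = 0.477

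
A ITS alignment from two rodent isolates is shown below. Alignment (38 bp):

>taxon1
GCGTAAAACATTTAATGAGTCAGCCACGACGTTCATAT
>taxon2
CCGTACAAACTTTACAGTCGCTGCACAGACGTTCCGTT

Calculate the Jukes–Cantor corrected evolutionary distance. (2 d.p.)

The sequences differ at 16 of 38 sites, so p = 16/38 ≈ 0.421053.
d = −(3/4) ln(1 − 4p/3) = −0.75 ln(1 − 0.561404) = −0.75 ln(0.438596)
  = −0.75 × (-0.824177) = 0.618133 substitutions/site.

0.62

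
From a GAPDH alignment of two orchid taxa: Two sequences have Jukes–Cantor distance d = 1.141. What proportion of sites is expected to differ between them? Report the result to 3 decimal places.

p = (3/4)(1 − e^(−4d/3)) = 0.75 × (1 − e^(-1.521333)) = 0.75 × (1 − 0.218421) = 0.586184.

0.586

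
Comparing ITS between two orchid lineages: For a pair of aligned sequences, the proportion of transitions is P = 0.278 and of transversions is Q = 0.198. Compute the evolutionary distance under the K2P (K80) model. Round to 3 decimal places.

0.827

Under the Kimura two-parameter model, d = −½ ln(1 − 2P − Q) − ¼ ln(1 − 2Q).
1 − 2P − Q = 0.246, giving −½ ln(0.246) = 0.701212.
1 − 2Q = 0.604, giving −¼ ln(0.604) = 0.126045.
d = 0.701212 + 0.126045 = 0.827257.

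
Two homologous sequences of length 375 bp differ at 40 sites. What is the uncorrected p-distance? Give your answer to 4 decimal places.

p = 40/375 = 0.106666… ≈ 0.1067 (to 4 d.p.).

0.1067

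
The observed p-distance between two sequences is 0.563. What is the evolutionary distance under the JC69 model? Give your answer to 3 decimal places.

d = −(3/4) ln(1 − 4p/3) = −0.75 ln(1 − 0.750667) = −0.75 ln(0.249333)
  = −0.75 × (-1.388966) = 1.041725 substitutions/site.

1.042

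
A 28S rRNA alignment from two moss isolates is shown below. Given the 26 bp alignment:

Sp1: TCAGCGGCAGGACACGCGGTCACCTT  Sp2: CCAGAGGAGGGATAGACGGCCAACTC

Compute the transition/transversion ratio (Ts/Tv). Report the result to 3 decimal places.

Transitions are A↔G and C↔T; transversions are all other mismatches.
Transitions: 6. Transversions: 4.
R = 6/4 = 1.500.

1.500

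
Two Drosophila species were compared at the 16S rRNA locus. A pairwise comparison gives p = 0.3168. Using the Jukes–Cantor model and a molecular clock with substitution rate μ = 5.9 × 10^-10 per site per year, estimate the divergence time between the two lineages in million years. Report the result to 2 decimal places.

d = −(3/4) ln(1 − 4p/3) = −0.75 ln(1 − 0.4224) = −0.75 ln(0.5776)
  = −0.75 × (-0.548874) = 0.411656 substitutions/site.
Under a molecular clock d = 2μt, so t = d/(2μ) = 0.411656 / (2 × 5.9 × 10^-10) = 348.86 million years.

348.86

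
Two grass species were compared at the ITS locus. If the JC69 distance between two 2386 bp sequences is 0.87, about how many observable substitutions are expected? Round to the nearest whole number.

Invert JC69: p = (3/4)(1 − e^(−4d/3)) = 0.75 × (1 − e^(-1.16)) = 0.75 × (1 − 0.313486) = 0.514886.
Expected differing sites = pL ≈ 0.514886 × 2386 = 1228.517996 ≈ 1229.

1229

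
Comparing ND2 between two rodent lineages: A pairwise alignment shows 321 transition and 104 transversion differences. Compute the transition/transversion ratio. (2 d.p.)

3.09

R = 321/104 = 3.086538… ≈ 3.09 (to 2 d.p.).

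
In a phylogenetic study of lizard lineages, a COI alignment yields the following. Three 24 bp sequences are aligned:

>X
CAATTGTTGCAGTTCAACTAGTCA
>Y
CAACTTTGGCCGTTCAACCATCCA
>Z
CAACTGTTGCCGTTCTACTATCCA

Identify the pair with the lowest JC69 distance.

Y and Z

X–Y: 7/24 differ, p = 0.292, d = 0.369.
X–Z: 5/24 differ, p = 0.208, d = 0.244.
Y–Z: 4/24 differ, p = 0.167, d = 0.188.
The smallest distance is between Y and Z.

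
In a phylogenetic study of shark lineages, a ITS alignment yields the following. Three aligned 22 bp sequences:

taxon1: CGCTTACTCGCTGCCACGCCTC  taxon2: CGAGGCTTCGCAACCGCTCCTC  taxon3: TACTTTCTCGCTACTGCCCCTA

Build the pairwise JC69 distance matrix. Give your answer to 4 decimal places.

d(taxon1,taxon2) = 0.5913, d(taxon1,taxon3) = 0.4975, d(taxon2,taxon3) = 0.8240

taxon1–taxon2: 9/22 sites differ → p ≈ 0.409091, d = −0.75 ln(1 − 0.545455) = 0.591344 ≈ 0.5913.
taxon1–taxon3: 8/22 sites differ → p ≈ 0.363636, d = −0.75 ln(1 − 0.484848) = 0.497470 ≈ 0.4975.
taxon2–taxon3: 11/22 sites differ → p = 0.5, d = −0.75 ln(1 − 0.666667) = 0.823960 ≈ 0.8240.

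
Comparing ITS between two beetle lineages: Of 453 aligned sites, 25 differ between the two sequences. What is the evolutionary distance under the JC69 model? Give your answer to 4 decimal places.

p = 25/453 ≈ 0.055188.
d = −(3/4) ln(1 − 4p/3) = −0.75 ln(1 − 0.073584) = −0.75 ln(0.926416)
  = −0.75 × (-0.076432) = 0.057324 substitutions/site.

0.0573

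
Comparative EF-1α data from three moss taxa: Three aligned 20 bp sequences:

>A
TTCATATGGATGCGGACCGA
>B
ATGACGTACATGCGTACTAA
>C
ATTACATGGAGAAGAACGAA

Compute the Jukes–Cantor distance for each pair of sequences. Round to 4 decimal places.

A–B: 9/20 sites differ → p = 0.45, d = −0.75 ln(1 − 0.6) = 0.687218 ≈ 0.6872.
A–C: 9/20 sites differ → p = 0.45, d = −0.75 ln(1 − 0.6) = 0.687218 ≈ 0.6872.
B–C: 9/20 sites differ → p = 0.45, d = −0.75 ln(1 − 0.6) = 0.687218 ≈ 0.6872.

d(A,B) = 0.6872, d(A,C) = 0.6872, d(B,C) = 0.6872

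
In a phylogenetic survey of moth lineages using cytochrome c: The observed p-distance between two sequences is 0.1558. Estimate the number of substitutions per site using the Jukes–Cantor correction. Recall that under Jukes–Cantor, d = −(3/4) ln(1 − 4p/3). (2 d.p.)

0.17

d = −(3/4) ln(1 − 4p/3) = −0.75 ln(1 − 0.207733) = −0.75 ln(0.792267)
  = −0.75 × (-0.232857) = 0.174643 substitutions/site.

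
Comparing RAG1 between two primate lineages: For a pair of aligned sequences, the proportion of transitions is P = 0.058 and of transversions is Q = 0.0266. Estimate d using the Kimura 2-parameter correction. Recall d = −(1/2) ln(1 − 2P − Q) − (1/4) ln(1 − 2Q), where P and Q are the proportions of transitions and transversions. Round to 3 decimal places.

0.091

Under the Kimura two-parameter model, d = −½ ln(1 − 2P − Q) − ¼ ln(1 − 2Q).
1 − 2P − Q = 0.8574, giving −½ ln(0.8574) = 0.076925.
1 − 2Q = 0.9468, giving −¼ ln(0.9468) = 0.013667.
d = 0.076925 + 0.013667 = 0.090592.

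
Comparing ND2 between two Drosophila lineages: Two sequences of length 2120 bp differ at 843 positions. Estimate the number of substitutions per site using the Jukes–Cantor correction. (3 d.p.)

0.567

p = 843/2120 ≈ 0.397642.
d = −(3/4) ln(1 − 4p/3) = −0.75 ln(1 − 0.530189) = −0.75 ln(0.469811)
  = −0.75 × (-0.755425) = 0.566569 substitutions/site.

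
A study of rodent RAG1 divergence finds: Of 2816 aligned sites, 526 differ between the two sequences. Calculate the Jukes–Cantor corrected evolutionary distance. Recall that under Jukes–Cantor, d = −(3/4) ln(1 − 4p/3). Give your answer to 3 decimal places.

p = 526/2816 ≈ 0.18679.
d = −(3/4) ln(1 − 4p/3) = −0.75 ln(1 − 0.249053) = −0.75 ln(0.750947)
  = −0.75 × (-0.286420) = 0.214815 substitutions/site.

0.215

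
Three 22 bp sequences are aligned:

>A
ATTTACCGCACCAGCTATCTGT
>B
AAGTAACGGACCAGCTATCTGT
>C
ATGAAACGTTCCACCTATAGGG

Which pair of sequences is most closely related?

A–B: 4/22 differ, p = 0.182, d = 0.208.
A–C: 9/22 differ, p = 0.409, d = 0.591.
B–C: 8/22 differ, p = 0.364, d = 0.497.
The smallest distance is between A and B.

A and B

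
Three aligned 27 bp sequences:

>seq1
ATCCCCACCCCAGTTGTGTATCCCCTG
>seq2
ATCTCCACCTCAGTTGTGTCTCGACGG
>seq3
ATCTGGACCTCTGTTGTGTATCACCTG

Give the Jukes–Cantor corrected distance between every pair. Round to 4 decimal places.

seq1–seq2: 6/27 sites differ → p ≈ 0.222222, d = −0.75 ln(1 − 0.296296) = 0.263548 ≈ 0.2635.
seq1–seq3: 6/27 sites differ → p ≈ 0.222222, d = −0.75 ln(1 − 0.296296) = 0.263548 ≈ 0.2635.
seq2–seq3: 7/27 sites differ → p ≈ 0.259259, d = −0.75 ln(1 − 0.345679) = 0.318118 ≈ 0.3181.

d(seq1,seq2) = 0.2635, d(seq1,seq3) = 0.2635, d(seq2,seq3) = 0.3181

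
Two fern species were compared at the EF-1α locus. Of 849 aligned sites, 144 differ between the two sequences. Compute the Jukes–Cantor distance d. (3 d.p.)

p = 144/849 ≈ 0.169611.
d = −(3/4) ln(1 − 4p/3) = −0.75 ln(1 − 0.226148) = −0.75 ln(0.773852)
  = −0.75 × (-0.256375) = 0.192281 substitutions/site.

0.192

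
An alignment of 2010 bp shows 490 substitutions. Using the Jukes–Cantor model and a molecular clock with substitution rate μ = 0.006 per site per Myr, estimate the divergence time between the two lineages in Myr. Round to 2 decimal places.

p = 490/2010 ≈ 0.243781.
d = −(3/4) ln(1 − 4p/3) = −0.75 ln(1 − 0.325041) = −0.75 ln(0.674959)
  = −0.75 × (-0.393103) = 0.294827 substitutions/site.
Under a molecular clock d = 2μt, so t = d/(2μ) = 0.294827 / (2 × 0.006) = 24.57 Myr.

24.57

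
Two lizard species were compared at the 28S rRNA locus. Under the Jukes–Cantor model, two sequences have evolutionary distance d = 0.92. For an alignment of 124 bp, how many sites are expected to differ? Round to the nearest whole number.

Invert JC69: p = (3/4)(1 − e^(−4d/3)) = 0.75 × (1 − e^(-1.226667)) = 0.75 × (1 − 0.293268) = 0.530049.
Expected differing sites = pL ≈ 0.530049 × 124 = 65.726076 ≈ 66.

66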